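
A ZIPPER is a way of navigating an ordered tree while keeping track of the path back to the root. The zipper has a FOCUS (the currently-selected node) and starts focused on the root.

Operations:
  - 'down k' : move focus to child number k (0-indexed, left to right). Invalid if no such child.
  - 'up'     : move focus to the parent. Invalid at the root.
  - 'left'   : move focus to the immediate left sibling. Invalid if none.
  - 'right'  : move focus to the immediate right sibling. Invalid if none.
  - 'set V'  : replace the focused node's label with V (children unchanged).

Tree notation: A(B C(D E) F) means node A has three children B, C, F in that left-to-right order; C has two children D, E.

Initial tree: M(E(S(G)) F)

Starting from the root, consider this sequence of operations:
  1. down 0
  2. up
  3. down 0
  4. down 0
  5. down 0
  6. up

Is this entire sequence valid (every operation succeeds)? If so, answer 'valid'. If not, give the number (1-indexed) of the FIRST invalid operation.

Answer: valid

Derivation:
Step 1 (down 0): focus=E path=0 depth=1 children=['S'] left=[] right=['F'] parent=M
Step 2 (up): focus=M path=root depth=0 children=['E', 'F'] (at root)
Step 3 (down 0): focus=E path=0 depth=1 children=['S'] left=[] right=['F'] parent=M
Step 4 (down 0): focus=S path=0/0 depth=2 children=['G'] left=[] right=[] parent=E
Step 5 (down 0): focus=G path=0/0/0 depth=3 children=[] left=[] right=[] parent=S
Step 6 (up): focus=S path=0/0 depth=2 children=['G'] left=[] right=[] parent=E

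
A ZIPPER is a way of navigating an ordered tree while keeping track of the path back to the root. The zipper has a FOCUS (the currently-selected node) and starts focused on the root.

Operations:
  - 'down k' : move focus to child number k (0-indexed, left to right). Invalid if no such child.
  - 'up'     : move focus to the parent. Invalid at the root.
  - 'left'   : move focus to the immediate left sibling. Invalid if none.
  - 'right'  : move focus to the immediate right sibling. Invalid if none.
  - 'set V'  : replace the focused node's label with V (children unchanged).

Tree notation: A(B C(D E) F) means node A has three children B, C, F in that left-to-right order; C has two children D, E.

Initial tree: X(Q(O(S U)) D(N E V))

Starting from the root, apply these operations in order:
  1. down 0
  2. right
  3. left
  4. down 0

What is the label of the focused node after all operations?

Answer: O

Derivation:
Step 1 (down 0): focus=Q path=0 depth=1 children=['O'] left=[] right=['D'] parent=X
Step 2 (right): focus=D path=1 depth=1 children=['N', 'E', 'V'] left=['Q'] right=[] parent=X
Step 3 (left): focus=Q path=0 depth=1 children=['O'] left=[] right=['D'] parent=X
Step 4 (down 0): focus=O path=0/0 depth=2 children=['S', 'U'] left=[] right=[] parent=Q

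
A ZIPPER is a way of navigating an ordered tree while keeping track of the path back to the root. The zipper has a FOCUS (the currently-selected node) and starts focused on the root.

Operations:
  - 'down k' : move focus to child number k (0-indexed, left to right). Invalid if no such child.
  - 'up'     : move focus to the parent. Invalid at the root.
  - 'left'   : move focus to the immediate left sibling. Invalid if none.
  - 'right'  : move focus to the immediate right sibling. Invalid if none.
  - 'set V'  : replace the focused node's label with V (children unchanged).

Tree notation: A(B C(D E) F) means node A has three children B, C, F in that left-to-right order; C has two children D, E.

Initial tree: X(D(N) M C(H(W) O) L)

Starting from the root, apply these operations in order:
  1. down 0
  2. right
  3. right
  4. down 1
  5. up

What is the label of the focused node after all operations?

Step 1 (down 0): focus=D path=0 depth=1 children=['N'] left=[] right=['M', 'C', 'L'] parent=X
Step 2 (right): focus=M path=1 depth=1 children=[] left=['D'] right=['C', 'L'] parent=X
Step 3 (right): focus=C path=2 depth=1 children=['H', 'O'] left=['D', 'M'] right=['L'] parent=X
Step 4 (down 1): focus=O path=2/1 depth=2 children=[] left=['H'] right=[] parent=C
Step 5 (up): focus=C path=2 depth=1 children=['H', 'O'] left=['D', 'M'] right=['L'] parent=X

Answer: C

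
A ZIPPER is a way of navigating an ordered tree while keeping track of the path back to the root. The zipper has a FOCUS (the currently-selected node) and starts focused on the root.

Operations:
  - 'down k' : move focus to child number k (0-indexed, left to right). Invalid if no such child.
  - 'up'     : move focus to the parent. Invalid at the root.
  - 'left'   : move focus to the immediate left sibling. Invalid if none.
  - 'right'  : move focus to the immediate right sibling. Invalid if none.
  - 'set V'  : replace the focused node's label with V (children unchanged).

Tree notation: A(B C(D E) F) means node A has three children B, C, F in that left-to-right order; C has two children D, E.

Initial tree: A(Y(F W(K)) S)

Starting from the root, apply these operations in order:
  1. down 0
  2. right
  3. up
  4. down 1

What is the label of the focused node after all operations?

Step 1 (down 0): focus=Y path=0 depth=1 children=['F', 'W'] left=[] right=['S'] parent=A
Step 2 (right): focus=S path=1 depth=1 children=[] left=['Y'] right=[] parent=A
Step 3 (up): focus=A path=root depth=0 children=['Y', 'S'] (at root)
Step 4 (down 1): focus=S path=1 depth=1 children=[] left=['Y'] right=[] parent=A

Answer: S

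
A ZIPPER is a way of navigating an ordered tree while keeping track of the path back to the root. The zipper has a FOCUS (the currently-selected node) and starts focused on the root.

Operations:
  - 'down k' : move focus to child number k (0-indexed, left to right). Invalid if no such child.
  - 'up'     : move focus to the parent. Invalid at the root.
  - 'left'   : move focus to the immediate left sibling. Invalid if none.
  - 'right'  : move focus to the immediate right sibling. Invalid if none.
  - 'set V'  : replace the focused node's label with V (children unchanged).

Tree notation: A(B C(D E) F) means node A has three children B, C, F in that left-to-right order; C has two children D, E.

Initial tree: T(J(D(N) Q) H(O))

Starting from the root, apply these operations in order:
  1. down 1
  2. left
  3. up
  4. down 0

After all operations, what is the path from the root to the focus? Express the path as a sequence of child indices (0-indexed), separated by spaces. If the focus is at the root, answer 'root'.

Answer: 0

Derivation:
Step 1 (down 1): focus=H path=1 depth=1 children=['O'] left=['J'] right=[] parent=T
Step 2 (left): focus=J path=0 depth=1 children=['D', 'Q'] left=[] right=['H'] parent=T
Step 3 (up): focus=T path=root depth=0 children=['J', 'H'] (at root)
Step 4 (down 0): focus=J path=0 depth=1 children=['D', 'Q'] left=[] right=['H'] parent=T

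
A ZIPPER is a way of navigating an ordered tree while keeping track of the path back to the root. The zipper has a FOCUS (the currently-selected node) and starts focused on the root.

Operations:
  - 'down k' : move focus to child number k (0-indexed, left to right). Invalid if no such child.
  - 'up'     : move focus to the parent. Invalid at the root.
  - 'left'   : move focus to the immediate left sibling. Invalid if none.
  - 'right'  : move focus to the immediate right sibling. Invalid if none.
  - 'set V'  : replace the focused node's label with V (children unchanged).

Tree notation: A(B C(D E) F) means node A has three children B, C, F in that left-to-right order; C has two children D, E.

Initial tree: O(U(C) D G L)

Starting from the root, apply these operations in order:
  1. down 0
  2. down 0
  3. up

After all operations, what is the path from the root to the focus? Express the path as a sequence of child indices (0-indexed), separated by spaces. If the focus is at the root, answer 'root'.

Step 1 (down 0): focus=U path=0 depth=1 children=['C'] left=[] right=['D', 'G', 'L'] parent=O
Step 2 (down 0): focus=C path=0/0 depth=2 children=[] left=[] right=[] parent=U
Step 3 (up): focus=U path=0 depth=1 children=['C'] left=[] right=['D', 'G', 'L'] parent=O

Answer: 0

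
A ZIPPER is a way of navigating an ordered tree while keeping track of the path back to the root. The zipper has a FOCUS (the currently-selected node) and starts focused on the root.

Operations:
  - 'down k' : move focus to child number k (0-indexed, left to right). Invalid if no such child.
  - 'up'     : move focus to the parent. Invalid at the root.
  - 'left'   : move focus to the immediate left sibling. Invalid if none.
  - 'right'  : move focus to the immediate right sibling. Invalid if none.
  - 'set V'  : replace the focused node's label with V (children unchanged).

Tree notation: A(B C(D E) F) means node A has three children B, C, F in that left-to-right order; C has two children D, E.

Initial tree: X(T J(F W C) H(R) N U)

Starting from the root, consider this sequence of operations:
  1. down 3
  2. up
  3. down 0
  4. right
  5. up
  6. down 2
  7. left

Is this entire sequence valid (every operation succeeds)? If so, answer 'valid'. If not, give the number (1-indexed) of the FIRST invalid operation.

Step 1 (down 3): focus=N path=3 depth=1 children=[] left=['T', 'J', 'H'] right=['U'] parent=X
Step 2 (up): focus=X path=root depth=0 children=['T', 'J', 'H', 'N', 'U'] (at root)
Step 3 (down 0): focus=T path=0 depth=1 children=[] left=[] right=['J', 'H', 'N', 'U'] parent=X
Step 4 (right): focus=J path=1 depth=1 children=['F', 'W', 'C'] left=['T'] right=['H', 'N', 'U'] parent=X
Step 5 (up): focus=X path=root depth=0 children=['T', 'J', 'H', 'N', 'U'] (at root)
Step 6 (down 2): focus=H path=2 depth=1 children=['R'] left=['T', 'J'] right=['N', 'U'] parent=X
Step 7 (left): focus=J path=1 depth=1 children=['F', 'W', 'C'] left=['T'] right=['H', 'N', 'U'] parent=X

Answer: valid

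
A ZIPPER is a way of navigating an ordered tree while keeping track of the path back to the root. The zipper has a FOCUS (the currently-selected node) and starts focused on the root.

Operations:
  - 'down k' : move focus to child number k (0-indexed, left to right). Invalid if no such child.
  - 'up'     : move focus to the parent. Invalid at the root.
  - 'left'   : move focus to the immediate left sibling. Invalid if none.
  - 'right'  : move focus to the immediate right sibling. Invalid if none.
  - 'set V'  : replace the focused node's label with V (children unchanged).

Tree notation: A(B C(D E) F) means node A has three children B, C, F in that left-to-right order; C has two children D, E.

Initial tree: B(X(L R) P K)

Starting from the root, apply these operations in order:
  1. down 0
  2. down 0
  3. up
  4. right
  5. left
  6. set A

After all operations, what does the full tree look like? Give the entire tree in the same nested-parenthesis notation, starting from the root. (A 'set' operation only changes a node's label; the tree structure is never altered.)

Answer: B(A(L R) P K)

Derivation:
Step 1 (down 0): focus=X path=0 depth=1 children=['L', 'R'] left=[] right=['P', 'K'] parent=B
Step 2 (down 0): focus=L path=0/0 depth=2 children=[] left=[] right=['R'] parent=X
Step 3 (up): focus=X path=0 depth=1 children=['L', 'R'] left=[] right=['P', 'K'] parent=B
Step 4 (right): focus=P path=1 depth=1 children=[] left=['X'] right=['K'] parent=B
Step 5 (left): focus=X path=0 depth=1 children=['L', 'R'] left=[] right=['P', 'K'] parent=B
Step 6 (set A): focus=A path=0 depth=1 children=['L', 'R'] left=[] right=['P', 'K'] parent=B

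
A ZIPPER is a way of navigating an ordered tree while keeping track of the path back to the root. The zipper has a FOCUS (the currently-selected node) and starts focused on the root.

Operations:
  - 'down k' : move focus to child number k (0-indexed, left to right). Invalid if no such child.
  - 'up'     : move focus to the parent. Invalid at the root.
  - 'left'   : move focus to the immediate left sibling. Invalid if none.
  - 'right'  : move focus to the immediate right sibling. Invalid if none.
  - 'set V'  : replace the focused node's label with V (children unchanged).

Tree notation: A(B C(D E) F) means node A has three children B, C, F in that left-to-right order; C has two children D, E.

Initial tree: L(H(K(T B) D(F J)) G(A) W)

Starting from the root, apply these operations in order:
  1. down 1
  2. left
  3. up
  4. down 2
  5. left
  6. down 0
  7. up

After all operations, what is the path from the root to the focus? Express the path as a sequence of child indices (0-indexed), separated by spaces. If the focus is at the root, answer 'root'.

Answer: 1

Derivation:
Step 1 (down 1): focus=G path=1 depth=1 children=['A'] left=['H'] right=['W'] parent=L
Step 2 (left): focus=H path=0 depth=1 children=['K', 'D'] left=[] right=['G', 'W'] parent=L
Step 3 (up): focus=L path=root depth=0 children=['H', 'G', 'W'] (at root)
Step 4 (down 2): focus=W path=2 depth=1 children=[] left=['H', 'G'] right=[] parent=L
Step 5 (left): focus=G path=1 depth=1 children=['A'] left=['H'] right=['W'] parent=L
Step 6 (down 0): focus=A path=1/0 depth=2 children=[] left=[] right=[] parent=G
Step 7 (up): focus=G path=1 depth=1 children=['A'] left=['H'] right=['W'] parent=L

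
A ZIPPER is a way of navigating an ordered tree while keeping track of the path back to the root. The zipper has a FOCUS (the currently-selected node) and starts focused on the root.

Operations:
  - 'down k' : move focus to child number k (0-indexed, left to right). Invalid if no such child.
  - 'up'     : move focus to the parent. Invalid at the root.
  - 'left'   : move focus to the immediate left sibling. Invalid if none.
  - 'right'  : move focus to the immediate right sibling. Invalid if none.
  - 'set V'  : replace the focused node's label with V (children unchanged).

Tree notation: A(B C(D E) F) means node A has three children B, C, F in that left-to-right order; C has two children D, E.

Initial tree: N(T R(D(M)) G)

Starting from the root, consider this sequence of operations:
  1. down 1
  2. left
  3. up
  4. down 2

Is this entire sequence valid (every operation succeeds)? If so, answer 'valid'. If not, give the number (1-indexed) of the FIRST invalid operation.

Answer: valid

Derivation:
Step 1 (down 1): focus=R path=1 depth=1 children=['D'] left=['T'] right=['G'] parent=N
Step 2 (left): focus=T path=0 depth=1 children=[] left=[] right=['R', 'G'] parent=N
Step 3 (up): focus=N path=root depth=0 children=['T', 'R', 'G'] (at root)
Step 4 (down 2): focus=G path=2 depth=1 children=[] left=['T', 'R'] right=[] parent=N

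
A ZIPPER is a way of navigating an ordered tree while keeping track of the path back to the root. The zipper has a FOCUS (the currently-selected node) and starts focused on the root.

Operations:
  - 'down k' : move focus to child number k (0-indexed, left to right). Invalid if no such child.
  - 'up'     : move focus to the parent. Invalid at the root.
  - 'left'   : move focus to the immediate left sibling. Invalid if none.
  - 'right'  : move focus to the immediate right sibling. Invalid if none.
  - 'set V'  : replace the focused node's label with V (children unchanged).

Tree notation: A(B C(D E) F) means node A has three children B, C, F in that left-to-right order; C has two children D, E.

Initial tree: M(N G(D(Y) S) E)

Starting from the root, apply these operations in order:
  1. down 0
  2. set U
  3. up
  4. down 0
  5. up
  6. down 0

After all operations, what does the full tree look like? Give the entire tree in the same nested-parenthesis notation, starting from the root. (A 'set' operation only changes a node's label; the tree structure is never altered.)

Step 1 (down 0): focus=N path=0 depth=1 children=[] left=[] right=['G', 'E'] parent=M
Step 2 (set U): focus=U path=0 depth=1 children=[] left=[] right=['G', 'E'] parent=M
Step 3 (up): focus=M path=root depth=0 children=['U', 'G', 'E'] (at root)
Step 4 (down 0): focus=U path=0 depth=1 children=[] left=[] right=['G', 'E'] parent=M
Step 5 (up): focus=M path=root depth=0 children=['U', 'G', 'E'] (at root)
Step 6 (down 0): focus=U path=0 depth=1 children=[] left=[] right=['G', 'E'] parent=M

Answer: M(U G(D(Y) S) E)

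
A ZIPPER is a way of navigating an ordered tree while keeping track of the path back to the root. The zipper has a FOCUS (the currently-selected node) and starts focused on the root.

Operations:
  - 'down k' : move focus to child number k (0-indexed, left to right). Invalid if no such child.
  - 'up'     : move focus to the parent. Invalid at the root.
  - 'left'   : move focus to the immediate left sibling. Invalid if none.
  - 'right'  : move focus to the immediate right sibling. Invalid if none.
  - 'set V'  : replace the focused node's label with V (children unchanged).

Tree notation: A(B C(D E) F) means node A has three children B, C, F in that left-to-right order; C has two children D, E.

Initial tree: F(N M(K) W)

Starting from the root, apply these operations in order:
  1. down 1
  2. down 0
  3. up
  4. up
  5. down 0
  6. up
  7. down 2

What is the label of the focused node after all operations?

Step 1 (down 1): focus=M path=1 depth=1 children=['K'] left=['N'] right=['W'] parent=F
Step 2 (down 0): focus=K path=1/0 depth=2 children=[] left=[] right=[] parent=M
Step 3 (up): focus=M path=1 depth=1 children=['K'] left=['N'] right=['W'] parent=F
Step 4 (up): focus=F path=root depth=0 children=['N', 'M', 'W'] (at root)
Step 5 (down 0): focus=N path=0 depth=1 children=[] left=[] right=['M', 'W'] parent=F
Step 6 (up): focus=F path=root depth=0 children=['N', 'M', 'W'] (at root)
Step 7 (down 2): focus=W path=2 depth=1 children=[] left=['N', 'M'] right=[] parent=F

Answer: W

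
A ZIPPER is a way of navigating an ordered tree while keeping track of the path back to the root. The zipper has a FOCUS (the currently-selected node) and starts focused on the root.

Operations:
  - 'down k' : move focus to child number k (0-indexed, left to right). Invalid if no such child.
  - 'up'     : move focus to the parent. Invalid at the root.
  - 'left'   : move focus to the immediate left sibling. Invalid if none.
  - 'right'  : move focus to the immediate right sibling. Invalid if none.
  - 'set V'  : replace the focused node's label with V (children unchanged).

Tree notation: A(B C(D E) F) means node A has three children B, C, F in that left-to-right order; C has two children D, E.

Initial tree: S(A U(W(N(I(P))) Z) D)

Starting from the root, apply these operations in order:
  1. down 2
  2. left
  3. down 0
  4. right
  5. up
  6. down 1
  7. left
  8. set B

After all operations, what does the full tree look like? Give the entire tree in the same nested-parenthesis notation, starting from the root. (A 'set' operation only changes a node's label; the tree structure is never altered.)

Answer: S(A U(B(N(I(P))) Z) D)

Derivation:
Step 1 (down 2): focus=D path=2 depth=1 children=[] left=['A', 'U'] right=[] parent=S
Step 2 (left): focus=U path=1 depth=1 children=['W', 'Z'] left=['A'] right=['D'] parent=S
Step 3 (down 0): focus=W path=1/0 depth=2 children=['N'] left=[] right=['Z'] parent=U
Step 4 (right): focus=Z path=1/1 depth=2 children=[] left=['W'] right=[] parent=U
Step 5 (up): focus=U path=1 depth=1 children=['W', 'Z'] left=['A'] right=['D'] parent=S
Step 6 (down 1): focus=Z path=1/1 depth=2 children=[] left=['W'] right=[] parent=U
Step 7 (left): focus=W path=1/0 depth=2 children=['N'] left=[] right=['Z'] parent=U
Step 8 (set B): focus=B path=1/0 depth=2 children=['N'] left=[] right=['Z'] parent=U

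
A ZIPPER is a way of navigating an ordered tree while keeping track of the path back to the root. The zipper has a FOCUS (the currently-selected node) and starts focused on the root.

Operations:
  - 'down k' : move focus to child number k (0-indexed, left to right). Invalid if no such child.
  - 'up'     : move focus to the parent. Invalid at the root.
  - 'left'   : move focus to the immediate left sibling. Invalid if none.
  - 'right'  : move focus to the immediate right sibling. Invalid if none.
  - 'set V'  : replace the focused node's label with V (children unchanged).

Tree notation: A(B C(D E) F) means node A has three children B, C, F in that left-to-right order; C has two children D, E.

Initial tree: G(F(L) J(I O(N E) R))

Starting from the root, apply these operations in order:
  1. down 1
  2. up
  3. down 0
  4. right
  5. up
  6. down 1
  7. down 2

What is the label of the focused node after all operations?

Step 1 (down 1): focus=J path=1 depth=1 children=['I', 'O', 'R'] left=['F'] right=[] parent=G
Step 2 (up): focus=G path=root depth=0 children=['F', 'J'] (at root)
Step 3 (down 0): focus=F path=0 depth=1 children=['L'] left=[] right=['J'] parent=G
Step 4 (right): focus=J path=1 depth=1 children=['I', 'O', 'R'] left=['F'] right=[] parent=G
Step 5 (up): focus=G path=root depth=0 children=['F', 'J'] (at root)
Step 6 (down 1): focus=J path=1 depth=1 children=['I', 'O', 'R'] left=['F'] right=[] parent=G
Step 7 (down 2): focus=R path=1/2 depth=2 children=[] left=['I', 'O'] right=[] parent=J

Answer: R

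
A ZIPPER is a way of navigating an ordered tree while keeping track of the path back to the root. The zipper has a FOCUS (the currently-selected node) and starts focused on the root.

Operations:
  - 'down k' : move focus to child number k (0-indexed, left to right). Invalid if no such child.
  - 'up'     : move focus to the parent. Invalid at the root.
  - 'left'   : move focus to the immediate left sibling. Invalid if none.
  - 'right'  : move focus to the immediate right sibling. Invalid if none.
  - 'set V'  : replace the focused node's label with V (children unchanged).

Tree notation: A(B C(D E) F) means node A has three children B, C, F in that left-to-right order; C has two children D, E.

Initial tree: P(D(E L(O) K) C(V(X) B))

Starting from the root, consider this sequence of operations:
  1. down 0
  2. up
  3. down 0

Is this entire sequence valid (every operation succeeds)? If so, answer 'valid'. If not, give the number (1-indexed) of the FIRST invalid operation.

Step 1 (down 0): focus=D path=0 depth=1 children=['E', 'L', 'K'] left=[] right=['C'] parent=P
Step 2 (up): focus=P path=root depth=0 children=['D', 'C'] (at root)
Step 3 (down 0): focus=D path=0 depth=1 children=['E', 'L', 'K'] left=[] right=['C'] parent=P

Answer: valid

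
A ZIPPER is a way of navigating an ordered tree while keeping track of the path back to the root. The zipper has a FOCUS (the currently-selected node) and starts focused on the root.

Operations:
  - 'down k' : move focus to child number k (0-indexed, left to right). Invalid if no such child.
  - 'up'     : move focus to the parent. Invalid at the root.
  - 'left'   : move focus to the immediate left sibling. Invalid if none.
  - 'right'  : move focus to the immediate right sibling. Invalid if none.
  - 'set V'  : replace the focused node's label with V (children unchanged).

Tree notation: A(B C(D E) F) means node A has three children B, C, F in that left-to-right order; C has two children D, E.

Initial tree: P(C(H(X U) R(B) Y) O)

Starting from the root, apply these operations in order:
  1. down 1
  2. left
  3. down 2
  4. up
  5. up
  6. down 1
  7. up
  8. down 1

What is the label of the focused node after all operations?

Step 1 (down 1): focus=O path=1 depth=1 children=[] left=['C'] right=[] parent=P
Step 2 (left): focus=C path=0 depth=1 children=['H', 'R', 'Y'] left=[] right=['O'] parent=P
Step 3 (down 2): focus=Y path=0/2 depth=2 children=[] left=['H', 'R'] right=[] parent=C
Step 4 (up): focus=C path=0 depth=1 children=['H', 'R', 'Y'] left=[] right=['O'] parent=P
Step 5 (up): focus=P path=root depth=0 children=['C', 'O'] (at root)
Step 6 (down 1): focus=O path=1 depth=1 children=[] left=['C'] right=[] parent=P
Step 7 (up): focus=P path=root depth=0 children=['C', 'O'] (at root)
Step 8 (down 1): focus=O path=1 depth=1 children=[] left=['C'] right=[] parent=P

Answer: O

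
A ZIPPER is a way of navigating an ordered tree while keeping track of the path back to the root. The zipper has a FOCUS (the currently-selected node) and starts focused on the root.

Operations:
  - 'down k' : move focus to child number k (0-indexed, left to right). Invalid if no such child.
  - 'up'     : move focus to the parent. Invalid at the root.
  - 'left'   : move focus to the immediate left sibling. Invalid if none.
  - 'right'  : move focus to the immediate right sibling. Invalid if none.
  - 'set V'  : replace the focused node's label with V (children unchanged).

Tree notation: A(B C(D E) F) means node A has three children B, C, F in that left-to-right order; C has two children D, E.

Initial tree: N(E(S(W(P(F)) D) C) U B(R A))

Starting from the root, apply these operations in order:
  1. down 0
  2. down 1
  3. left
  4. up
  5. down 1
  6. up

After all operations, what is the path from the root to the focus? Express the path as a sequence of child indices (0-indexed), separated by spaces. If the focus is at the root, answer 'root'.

Step 1 (down 0): focus=E path=0 depth=1 children=['S', 'C'] left=[] right=['U', 'B'] parent=N
Step 2 (down 1): focus=C path=0/1 depth=2 children=[] left=['S'] right=[] parent=E
Step 3 (left): focus=S path=0/0 depth=2 children=['W', 'D'] left=[] right=['C'] parent=E
Step 4 (up): focus=E path=0 depth=1 children=['S', 'C'] left=[] right=['U', 'B'] parent=N
Step 5 (down 1): focus=C path=0/1 depth=2 children=[] left=['S'] right=[] parent=E
Step 6 (up): focus=E path=0 depth=1 children=['S', 'C'] left=[] right=['U', 'B'] parent=N

Answer: 0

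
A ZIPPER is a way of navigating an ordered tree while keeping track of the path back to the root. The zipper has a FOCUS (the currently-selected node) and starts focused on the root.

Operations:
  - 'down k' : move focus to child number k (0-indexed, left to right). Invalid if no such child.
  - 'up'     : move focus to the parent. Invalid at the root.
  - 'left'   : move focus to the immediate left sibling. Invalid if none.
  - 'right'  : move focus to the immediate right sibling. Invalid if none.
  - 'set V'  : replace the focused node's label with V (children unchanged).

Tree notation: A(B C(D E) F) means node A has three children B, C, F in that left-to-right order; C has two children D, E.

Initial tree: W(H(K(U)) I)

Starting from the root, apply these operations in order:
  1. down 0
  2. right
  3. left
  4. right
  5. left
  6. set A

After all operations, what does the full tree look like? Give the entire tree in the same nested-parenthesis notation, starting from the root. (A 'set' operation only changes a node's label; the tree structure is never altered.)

Answer: W(A(K(U)) I)

Derivation:
Step 1 (down 0): focus=H path=0 depth=1 children=['K'] left=[] right=['I'] parent=W
Step 2 (right): focus=I path=1 depth=1 children=[] left=['H'] right=[] parent=W
Step 3 (left): focus=H path=0 depth=1 children=['K'] left=[] right=['I'] parent=W
Step 4 (right): focus=I path=1 depth=1 children=[] left=['H'] right=[] parent=W
Step 5 (left): focus=H path=0 depth=1 children=['K'] left=[] right=['I'] parent=W
Step 6 (set A): focus=A path=0 depth=1 children=['K'] left=[] right=['I'] parent=W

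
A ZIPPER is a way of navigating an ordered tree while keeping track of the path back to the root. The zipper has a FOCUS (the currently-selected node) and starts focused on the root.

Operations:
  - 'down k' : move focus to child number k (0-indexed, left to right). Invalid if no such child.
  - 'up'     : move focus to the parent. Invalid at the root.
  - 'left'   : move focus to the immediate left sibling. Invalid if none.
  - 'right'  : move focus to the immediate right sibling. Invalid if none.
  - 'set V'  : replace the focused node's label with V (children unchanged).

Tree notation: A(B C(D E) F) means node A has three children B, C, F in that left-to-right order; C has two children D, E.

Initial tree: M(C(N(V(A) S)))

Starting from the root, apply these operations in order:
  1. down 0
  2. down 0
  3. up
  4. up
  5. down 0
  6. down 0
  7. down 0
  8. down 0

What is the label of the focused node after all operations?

Answer: A

Derivation:
Step 1 (down 0): focus=C path=0 depth=1 children=['N'] left=[] right=[] parent=M
Step 2 (down 0): focus=N path=0/0 depth=2 children=['V', 'S'] left=[] right=[] parent=C
Step 3 (up): focus=C path=0 depth=1 children=['N'] left=[] right=[] parent=M
Step 4 (up): focus=M path=root depth=0 children=['C'] (at root)
Step 5 (down 0): focus=C path=0 depth=1 children=['N'] left=[] right=[] parent=M
Step 6 (down 0): focus=N path=0/0 depth=2 children=['V', 'S'] left=[] right=[] parent=C
Step 7 (down 0): focus=V path=0/0/0 depth=3 children=['A'] left=[] right=['S'] parent=N
Step 8 (down 0): focus=A path=0/0/0/0 depth=4 children=[] left=[] right=[] parent=V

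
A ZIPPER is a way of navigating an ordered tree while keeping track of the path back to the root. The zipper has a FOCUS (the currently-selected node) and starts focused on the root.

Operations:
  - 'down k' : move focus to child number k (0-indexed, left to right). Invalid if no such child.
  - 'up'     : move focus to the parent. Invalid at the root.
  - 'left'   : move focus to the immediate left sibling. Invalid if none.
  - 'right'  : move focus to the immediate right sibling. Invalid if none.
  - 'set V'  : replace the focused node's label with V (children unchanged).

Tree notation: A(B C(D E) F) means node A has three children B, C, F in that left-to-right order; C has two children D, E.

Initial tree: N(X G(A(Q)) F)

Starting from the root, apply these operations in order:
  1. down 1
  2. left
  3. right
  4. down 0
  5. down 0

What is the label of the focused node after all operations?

Step 1 (down 1): focus=G path=1 depth=1 children=['A'] left=['X'] right=['F'] parent=N
Step 2 (left): focus=X path=0 depth=1 children=[] left=[] right=['G', 'F'] parent=N
Step 3 (right): focus=G path=1 depth=1 children=['A'] left=['X'] right=['F'] parent=N
Step 4 (down 0): focus=A path=1/0 depth=2 children=['Q'] left=[] right=[] parent=G
Step 5 (down 0): focus=Q path=1/0/0 depth=3 children=[] left=[] right=[] parent=A

Answer: Q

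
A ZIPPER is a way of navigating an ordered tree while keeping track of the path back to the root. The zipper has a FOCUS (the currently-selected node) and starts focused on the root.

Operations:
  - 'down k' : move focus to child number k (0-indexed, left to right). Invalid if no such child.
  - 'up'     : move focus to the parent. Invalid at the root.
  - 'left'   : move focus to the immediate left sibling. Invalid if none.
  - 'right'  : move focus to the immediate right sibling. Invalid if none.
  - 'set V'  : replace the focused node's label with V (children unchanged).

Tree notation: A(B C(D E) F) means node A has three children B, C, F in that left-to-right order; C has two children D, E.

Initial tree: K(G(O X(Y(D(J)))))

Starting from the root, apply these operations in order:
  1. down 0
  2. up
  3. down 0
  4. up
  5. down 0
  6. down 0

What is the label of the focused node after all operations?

Answer: O

Derivation:
Step 1 (down 0): focus=G path=0 depth=1 children=['O', 'X'] left=[] right=[] parent=K
Step 2 (up): focus=K path=root depth=0 children=['G'] (at root)
Step 3 (down 0): focus=G path=0 depth=1 children=['O', 'X'] left=[] right=[] parent=K
Step 4 (up): focus=K path=root depth=0 children=['G'] (at root)
Step 5 (down 0): focus=G path=0 depth=1 children=['O', 'X'] left=[] right=[] parent=K
Step 6 (down 0): focus=O path=0/0 depth=2 children=[] left=[] right=['X'] parent=G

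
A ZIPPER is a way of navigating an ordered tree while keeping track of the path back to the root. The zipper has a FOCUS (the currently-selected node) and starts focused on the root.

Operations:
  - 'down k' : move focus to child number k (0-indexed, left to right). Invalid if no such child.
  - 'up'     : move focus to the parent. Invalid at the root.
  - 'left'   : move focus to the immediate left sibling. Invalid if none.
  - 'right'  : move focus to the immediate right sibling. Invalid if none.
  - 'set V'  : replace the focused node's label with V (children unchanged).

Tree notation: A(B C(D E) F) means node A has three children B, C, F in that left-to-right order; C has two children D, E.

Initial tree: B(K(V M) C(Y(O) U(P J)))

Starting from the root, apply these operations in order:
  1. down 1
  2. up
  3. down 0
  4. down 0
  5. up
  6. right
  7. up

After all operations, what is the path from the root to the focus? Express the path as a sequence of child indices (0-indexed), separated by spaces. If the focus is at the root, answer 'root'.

Step 1 (down 1): focus=C path=1 depth=1 children=['Y', 'U'] left=['K'] right=[] parent=B
Step 2 (up): focus=B path=root depth=0 children=['K', 'C'] (at root)
Step 3 (down 0): focus=K path=0 depth=1 children=['V', 'M'] left=[] right=['C'] parent=B
Step 4 (down 0): focus=V path=0/0 depth=2 children=[] left=[] right=['M'] parent=K
Step 5 (up): focus=K path=0 depth=1 children=['V', 'M'] left=[] right=['C'] parent=B
Step 6 (right): focus=C path=1 depth=1 children=['Y', 'U'] left=['K'] right=[] parent=B
Step 7 (up): focus=B path=root depth=0 children=['K', 'C'] (at root)

Answer: root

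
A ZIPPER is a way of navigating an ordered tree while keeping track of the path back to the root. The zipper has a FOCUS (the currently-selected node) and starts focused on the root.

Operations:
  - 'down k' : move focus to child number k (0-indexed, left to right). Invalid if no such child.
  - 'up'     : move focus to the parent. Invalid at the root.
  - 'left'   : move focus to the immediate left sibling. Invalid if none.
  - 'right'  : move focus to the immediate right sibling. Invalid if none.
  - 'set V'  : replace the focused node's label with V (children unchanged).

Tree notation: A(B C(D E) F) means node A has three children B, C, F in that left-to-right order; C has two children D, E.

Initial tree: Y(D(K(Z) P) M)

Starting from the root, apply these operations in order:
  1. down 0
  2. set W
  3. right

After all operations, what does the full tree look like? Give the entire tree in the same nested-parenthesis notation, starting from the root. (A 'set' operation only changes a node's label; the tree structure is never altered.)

Step 1 (down 0): focus=D path=0 depth=1 children=['K', 'P'] left=[] right=['M'] parent=Y
Step 2 (set W): focus=W path=0 depth=1 children=['K', 'P'] left=[] right=['M'] parent=Y
Step 3 (right): focus=M path=1 depth=1 children=[] left=['W'] right=[] parent=Y

Answer: Y(W(K(Z) P) M)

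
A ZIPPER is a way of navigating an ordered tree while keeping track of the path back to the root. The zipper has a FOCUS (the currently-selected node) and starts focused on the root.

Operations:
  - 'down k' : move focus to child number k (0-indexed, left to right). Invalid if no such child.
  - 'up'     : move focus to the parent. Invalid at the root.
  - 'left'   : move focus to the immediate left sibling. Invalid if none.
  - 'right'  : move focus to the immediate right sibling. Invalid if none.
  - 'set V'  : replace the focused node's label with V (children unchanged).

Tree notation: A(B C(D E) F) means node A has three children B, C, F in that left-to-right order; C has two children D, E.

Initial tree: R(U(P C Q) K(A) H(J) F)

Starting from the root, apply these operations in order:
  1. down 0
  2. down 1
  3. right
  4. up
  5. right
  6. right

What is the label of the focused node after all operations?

Step 1 (down 0): focus=U path=0 depth=1 children=['P', 'C', 'Q'] left=[] right=['K', 'H', 'F'] parent=R
Step 2 (down 1): focus=C path=0/1 depth=2 children=[] left=['P'] right=['Q'] parent=U
Step 3 (right): focus=Q path=0/2 depth=2 children=[] left=['P', 'C'] right=[] parent=U
Step 4 (up): focus=U path=0 depth=1 children=['P', 'C', 'Q'] left=[] right=['K', 'H', 'F'] parent=R
Step 5 (right): focus=K path=1 depth=1 children=['A'] left=['U'] right=['H', 'F'] parent=R
Step 6 (right): focus=H path=2 depth=1 children=['J'] left=['U', 'K'] right=['F'] parent=R

Answer: H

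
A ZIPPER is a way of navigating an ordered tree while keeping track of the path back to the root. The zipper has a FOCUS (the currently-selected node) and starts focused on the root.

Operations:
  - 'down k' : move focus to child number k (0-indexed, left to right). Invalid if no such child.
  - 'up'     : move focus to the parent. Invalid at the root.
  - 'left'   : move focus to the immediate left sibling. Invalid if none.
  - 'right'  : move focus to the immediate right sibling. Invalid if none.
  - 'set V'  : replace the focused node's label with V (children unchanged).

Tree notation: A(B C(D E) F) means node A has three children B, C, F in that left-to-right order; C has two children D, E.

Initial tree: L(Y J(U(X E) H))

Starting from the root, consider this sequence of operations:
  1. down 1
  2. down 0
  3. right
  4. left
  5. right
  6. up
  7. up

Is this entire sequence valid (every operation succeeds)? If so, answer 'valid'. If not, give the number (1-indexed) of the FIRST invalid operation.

Answer: valid

Derivation:
Step 1 (down 1): focus=J path=1 depth=1 children=['U', 'H'] left=['Y'] right=[] parent=L
Step 2 (down 0): focus=U path=1/0 depth=2 children=['X', 'E'] left=[] right=['H'] parent=J
Step 3 (right): focus=H path=1/1 depth=2 children=[] left=['U'] right=[] parent=J
Step 4 (left): focus=U path=1/0 depth=2 children=['X', 'E'] left=[] right=['H'] parent=J
Step 5 (right): focus=H path=1/1 depth=2 children=[] left=['U'] right=[] parent=J
Step 6 (up): focus=J path=1 depth=1 children=['U', 'H'] left=['Y'] right=[] parent=L
Step 7 (up): focus=L path=root depth=0 children=['Y', 'J'] (at root)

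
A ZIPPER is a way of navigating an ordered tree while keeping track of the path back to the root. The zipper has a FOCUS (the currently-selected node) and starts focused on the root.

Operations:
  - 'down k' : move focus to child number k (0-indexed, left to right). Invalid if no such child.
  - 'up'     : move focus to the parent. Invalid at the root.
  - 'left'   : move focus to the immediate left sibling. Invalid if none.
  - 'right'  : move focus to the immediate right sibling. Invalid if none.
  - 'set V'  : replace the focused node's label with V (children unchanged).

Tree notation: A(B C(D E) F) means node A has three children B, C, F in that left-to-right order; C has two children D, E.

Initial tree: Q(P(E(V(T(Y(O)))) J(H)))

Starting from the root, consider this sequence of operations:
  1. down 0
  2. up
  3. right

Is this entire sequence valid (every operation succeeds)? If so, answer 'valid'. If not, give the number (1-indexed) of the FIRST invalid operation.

Answer: 3

Derivation:
Step 1 (down 0): focus=P path=0 depth=1 children=['E', 'J'] left=[] right=[] parent=Q
Step 2 (up): focus=Q path=root depth=0 children=['P'] (at root)
Step 3 (right): INVALID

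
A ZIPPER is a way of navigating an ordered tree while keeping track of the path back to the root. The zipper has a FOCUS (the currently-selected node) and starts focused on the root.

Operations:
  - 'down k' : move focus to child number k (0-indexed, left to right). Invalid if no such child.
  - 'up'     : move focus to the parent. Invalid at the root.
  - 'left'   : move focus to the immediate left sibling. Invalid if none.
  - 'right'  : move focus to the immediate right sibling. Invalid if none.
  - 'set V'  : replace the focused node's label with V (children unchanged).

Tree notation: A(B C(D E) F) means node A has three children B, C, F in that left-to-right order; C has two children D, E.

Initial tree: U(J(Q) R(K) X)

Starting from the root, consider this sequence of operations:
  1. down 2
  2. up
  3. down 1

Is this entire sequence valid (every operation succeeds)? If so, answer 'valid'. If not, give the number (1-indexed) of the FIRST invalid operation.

Step 1 (down 2): focus=X path=2 depth=1 children=[] left=['J', 'R'] right=[] parent=U
Step 2 (up): focus=U path=root depth=0 children=['J', 'R', 'X'] (at root)
Step 3 (down 1): focus=R path=1 depth=1 children=['K'] left=['J'] right=['X'] parent=U

Answer: valid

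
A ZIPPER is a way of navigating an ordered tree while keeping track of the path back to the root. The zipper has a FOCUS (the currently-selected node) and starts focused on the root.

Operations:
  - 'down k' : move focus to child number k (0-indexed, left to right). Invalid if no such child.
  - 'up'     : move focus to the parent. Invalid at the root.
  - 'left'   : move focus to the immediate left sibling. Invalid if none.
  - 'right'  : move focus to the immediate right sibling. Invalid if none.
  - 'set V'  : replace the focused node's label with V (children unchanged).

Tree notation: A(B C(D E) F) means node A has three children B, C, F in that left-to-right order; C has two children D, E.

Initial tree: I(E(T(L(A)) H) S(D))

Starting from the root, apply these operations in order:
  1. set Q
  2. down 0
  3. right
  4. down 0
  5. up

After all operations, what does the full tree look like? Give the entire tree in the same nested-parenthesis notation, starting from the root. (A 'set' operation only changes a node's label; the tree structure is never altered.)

Step 1 (set Q): focus=Q path=root depth=0 children=['E', 'S'] (at root)
Step 2 (down 0): focus=E path=0 depth=1 children=['T', 'H'] left=[] right=['S'] parent=Q
Step 3 (right): focus=S path=1 depth=1 children=['D'] left=['E'] right=[] parent=Q
Step 4 (down 0): focus=D path=1/0 depth=2 children=[] left=[] right=[] parent=S
Step 5 (up): focus=S path=1 depth=1 children=['D'] left=['E'] right=[] parent=Q

Answer: Q(E(T(L(A)) H) S(D))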